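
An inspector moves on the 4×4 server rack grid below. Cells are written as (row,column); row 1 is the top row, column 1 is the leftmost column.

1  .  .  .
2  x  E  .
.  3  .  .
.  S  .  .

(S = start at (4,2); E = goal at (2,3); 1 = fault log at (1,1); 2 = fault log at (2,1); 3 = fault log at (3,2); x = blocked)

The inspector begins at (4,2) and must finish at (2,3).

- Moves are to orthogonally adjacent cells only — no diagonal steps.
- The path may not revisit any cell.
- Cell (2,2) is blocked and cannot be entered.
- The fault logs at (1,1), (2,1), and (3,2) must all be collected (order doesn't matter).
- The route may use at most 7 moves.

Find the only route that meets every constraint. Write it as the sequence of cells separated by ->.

(4,2) -> (3,2) -> (3,1) -> (2,1) -> (1,1) -> (1,2) -> (1,3) -> (2,3)

Any route must reach (1,1), (2,1), and (3,2) and still end at (2,3) within 7 moves, so the order of the required stops is forced.
Route from (4,2): up 1 to (3,2), left 1 to (3,1), up 2 to (1,1), right 2 to (1,3), down 1 to (2,3) — 7 moves in all.
Check: all required cells visited; 7 ≤ 7 moves.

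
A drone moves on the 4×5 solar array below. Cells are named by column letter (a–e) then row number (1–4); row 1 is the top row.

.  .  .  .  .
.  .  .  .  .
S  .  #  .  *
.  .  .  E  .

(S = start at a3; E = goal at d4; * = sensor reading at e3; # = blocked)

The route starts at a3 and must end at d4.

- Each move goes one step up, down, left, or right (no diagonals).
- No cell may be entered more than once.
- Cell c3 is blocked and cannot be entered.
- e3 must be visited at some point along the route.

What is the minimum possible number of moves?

8

Any route passes through e3 somewhere between a3 and d4. Summing Manhattan distances along the two legs (a3 → e3 → d4) gives a lower bound of 4 + 2 = 6 moves.
That bound ignores the blocked cells. Measuring each leg by the fewest moves that actually steer around them (a3→e3: 6; e3→d4: 2) raises the lower bound to 8.
A route of 8 moves exists: a3 → a2 → b2 → c2 → d2 → d3 → e3 → e4 → d4.
Since 8 matches that lower bound, it is optimal.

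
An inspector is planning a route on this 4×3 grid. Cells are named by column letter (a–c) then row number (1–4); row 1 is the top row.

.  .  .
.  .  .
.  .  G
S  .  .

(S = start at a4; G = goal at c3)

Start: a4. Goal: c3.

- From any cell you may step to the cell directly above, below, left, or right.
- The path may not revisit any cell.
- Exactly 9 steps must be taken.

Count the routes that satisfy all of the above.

7

Need simple routes of exactly 9 moves from a4 to c3 (Manhattan distance 3, so 3 moves are spent on a detour and 3 undoing it).
Enumerating: a4 a3 a2 a1 b1 b2 b3 b4 c4 c3 | a4 a3 a2 a1 b1 c1 c2 b2 b3 c3 | a4 a3 b3 b2 a2 a1 b1 c1 c2 c3 | a4 b4 b3 b2 a2 a1 b1 c1 c2 c3 | a4 b4 b3 a3 a2 a1 b1 b2 c2 c3 | a4 b4 b3 a3 a2 a1 b1 c1 c2 c3 | a4 b4 b3 a3 a2 b2 b1 c1 c2 c3.
That gives 7 routes.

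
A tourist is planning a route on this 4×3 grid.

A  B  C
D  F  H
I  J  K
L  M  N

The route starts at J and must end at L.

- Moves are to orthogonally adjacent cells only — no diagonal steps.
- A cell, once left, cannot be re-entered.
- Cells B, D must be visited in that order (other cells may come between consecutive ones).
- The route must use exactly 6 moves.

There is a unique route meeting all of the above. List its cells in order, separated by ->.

The waypoints must appear in the order B, D, with no cell reused.
Route from J: up 2 to B, left 1 to A, down 3 to L — 6 moves in all.
Check: order respected (B at step 2, D at step 4); 6 moves as required.

J -> F -> B -> A -> D -> I -> L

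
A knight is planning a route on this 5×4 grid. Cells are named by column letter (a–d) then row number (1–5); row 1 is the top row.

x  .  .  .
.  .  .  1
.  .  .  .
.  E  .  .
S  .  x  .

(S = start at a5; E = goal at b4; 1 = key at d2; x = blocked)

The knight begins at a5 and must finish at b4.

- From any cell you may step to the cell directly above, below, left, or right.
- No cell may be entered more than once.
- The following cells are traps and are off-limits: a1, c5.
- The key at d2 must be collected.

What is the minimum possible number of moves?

10

Any route passes through d2 somewhere between a5 and b4. Summing Manhattan distances along the two legs (a5 → d2 → b4) gives a lower bound of 6 + 4 = 10 moves.
A route of 10 moves achieves this: a5 → a4 → a3 → a2 → b2 → c2 → d2 → d3 → d4 → c4 → b4.
Since 10 matches the lower bound, it is optimal.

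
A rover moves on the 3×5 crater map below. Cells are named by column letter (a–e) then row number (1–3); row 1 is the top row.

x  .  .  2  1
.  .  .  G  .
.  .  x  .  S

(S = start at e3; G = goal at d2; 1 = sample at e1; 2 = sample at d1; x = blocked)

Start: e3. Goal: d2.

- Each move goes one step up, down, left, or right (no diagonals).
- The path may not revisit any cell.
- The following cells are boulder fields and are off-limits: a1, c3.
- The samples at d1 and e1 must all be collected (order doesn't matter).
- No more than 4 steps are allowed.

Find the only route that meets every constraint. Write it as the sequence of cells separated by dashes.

Any route must reach d1 and e1 and still end at d2 within 4 moves, so the order of the required stops is forced.
Route from e3: up 2 to e1, left 1 to d1, down 1 to d2 — 4 moves in all.
Check: all required cells visited; 4 ≤ 4 moves.

e3 - e2 - e1 - d1 - d2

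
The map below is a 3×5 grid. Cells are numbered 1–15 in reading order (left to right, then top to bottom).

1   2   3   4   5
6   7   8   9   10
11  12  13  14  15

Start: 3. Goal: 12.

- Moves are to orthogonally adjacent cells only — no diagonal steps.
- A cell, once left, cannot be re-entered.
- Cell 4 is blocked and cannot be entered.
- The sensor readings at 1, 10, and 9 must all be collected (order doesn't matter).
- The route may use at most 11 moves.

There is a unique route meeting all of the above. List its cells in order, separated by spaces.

3 2 1 6 7 8 9 10 15 14 13 12

The 11-move cap with required stops at 1, 10, 9 leaves no slack for detours.
Route from 3: left 2 to 1, down 1 to 6, right 4 to 10, down 1 to 15, left 3 to 12 — 11 moves in all.
Check: all required cells visited; 11 ≤ 11 moves.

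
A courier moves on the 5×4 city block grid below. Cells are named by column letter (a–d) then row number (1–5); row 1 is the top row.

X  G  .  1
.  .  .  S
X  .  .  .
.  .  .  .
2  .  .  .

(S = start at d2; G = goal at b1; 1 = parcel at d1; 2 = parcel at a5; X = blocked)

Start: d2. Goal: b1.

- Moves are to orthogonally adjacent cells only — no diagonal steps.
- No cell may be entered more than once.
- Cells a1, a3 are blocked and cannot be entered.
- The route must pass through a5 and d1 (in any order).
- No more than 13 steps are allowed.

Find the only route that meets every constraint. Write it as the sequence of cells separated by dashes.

d2 - d1 - c1 - c2 - c3 - c4 - c5 - b5 - a5 - a4 - b4 - b3 - b2 - b1

The 13-move cap with required stops at a5, d1 leaves no slack for detours.
Route from d2: up 1 to d1, left 1 to c1, down 4 to c5, left 2 to a5, up 1 to a4, right 1 to b4, up 3 to b1 — 13 moves in all.
Check: all required cells visited; 13 ≤ 13 moves.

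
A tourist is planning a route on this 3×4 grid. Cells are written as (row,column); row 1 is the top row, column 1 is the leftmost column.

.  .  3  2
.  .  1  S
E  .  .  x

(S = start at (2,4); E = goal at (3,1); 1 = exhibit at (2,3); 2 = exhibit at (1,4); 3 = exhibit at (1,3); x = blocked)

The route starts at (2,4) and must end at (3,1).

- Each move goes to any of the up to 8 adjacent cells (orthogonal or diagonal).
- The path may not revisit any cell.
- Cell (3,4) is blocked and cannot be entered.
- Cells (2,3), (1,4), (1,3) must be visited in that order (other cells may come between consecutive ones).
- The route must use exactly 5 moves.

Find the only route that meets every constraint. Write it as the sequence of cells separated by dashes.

The waypoints must appear in the order (2,3), (1,4), (1,3), with no cell reused.
Route from (2,4): left to (2,3), up-right to (1,4), left to (1,3), 2× down-left (reaching (3,1)) — 5 moves in all.
Check: order respected (1 at step 1, 2 at step 2, 3 at step 3); 5 moves as required.

(2,4) - (2,3) - (1,4) - (1,3) - (2,2) - (3,1)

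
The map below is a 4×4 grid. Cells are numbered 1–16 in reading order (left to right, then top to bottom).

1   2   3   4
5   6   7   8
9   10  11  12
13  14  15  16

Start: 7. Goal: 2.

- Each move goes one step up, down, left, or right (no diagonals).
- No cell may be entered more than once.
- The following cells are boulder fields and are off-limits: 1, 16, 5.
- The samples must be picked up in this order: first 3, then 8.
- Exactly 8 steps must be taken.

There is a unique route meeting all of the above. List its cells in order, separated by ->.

7 -> 3 -> 4 -> 8 -> 12 -> 11 -> 10 -> 6 -> 2

The waypoints must appear in the order 3, 8, with no cell reused.
Route from 7: up 1 to 3, right 1 to 4, down 2 to 12, left 2 to 10, up 2 to 2 — 8 moves in all.
Check: order respected (3 at step 1, 8 at step 3); 8 moves as required.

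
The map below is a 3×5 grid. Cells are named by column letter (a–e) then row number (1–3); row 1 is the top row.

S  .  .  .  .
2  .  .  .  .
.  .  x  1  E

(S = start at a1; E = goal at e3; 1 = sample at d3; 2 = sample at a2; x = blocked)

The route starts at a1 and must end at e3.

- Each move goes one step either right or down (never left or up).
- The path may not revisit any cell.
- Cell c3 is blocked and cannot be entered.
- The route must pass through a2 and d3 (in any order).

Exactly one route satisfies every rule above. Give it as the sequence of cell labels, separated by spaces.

a1 a2 b2 c2 d2 d3 e3

Moves only go right or down, so the column and row indices never decrease.
Route from a1: down to a2, 3× right (reaching d2), down to d3, right to e3 — 6 moves in all.
Check: all required cells visited.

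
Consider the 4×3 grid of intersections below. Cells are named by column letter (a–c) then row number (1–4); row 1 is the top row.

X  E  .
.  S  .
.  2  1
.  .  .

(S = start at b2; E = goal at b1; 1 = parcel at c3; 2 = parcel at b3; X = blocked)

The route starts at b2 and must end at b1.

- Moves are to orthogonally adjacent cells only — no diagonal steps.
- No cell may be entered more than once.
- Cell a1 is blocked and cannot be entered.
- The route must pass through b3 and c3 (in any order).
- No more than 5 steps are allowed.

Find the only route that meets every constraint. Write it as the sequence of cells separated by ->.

The 5-move cap with required stops at b3, c3 leaves no slack for detours.
Route from b2: down to b3, right to c3, 2× up (reaching c1), left to b1 — 5 moves in all.
Check: all required cells visited; 5 ≤ 5 moves.

b2 -> b3 -> c3 -> c2 -> c1 -> b1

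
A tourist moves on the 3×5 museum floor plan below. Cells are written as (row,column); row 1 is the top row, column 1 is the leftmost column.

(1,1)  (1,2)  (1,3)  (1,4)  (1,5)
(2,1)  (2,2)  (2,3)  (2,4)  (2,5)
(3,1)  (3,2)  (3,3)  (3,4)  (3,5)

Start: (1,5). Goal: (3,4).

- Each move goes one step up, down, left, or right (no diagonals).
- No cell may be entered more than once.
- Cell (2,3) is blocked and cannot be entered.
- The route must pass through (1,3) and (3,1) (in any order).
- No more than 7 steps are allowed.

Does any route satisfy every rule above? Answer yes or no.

no

Even ignoring the no-revisit rule, getting from (1,5) to (3,4), taking the cheapest ordering (1,5) → (1,3) → (3,1) → (3,4) needs at least 2 + 4 + 3 = 9 moves (Manhattan distance per leg), which exceeds the 7-move limit.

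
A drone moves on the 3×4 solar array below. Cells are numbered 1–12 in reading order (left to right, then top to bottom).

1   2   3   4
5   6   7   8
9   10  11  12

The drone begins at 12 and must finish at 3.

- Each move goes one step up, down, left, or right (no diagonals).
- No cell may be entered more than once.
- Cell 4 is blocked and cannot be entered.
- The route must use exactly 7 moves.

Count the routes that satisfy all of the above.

7

Need simple routes of exactly 7 moves from 12 to 3 (Manhattan distance 3, so 2 moves are spent on a detour and 2 undoing it).
Enumerating: 12 8 7 11 10 6 2 3 | 12 8 7 6 5 1 2 3 | 12 11 7 6 5 1 2 3 | 12 11 10 6 5 1 2 3 | 12 11 10 9 5 1 2 3 | 12 11 10 9 5 6 2 3 | 12 11 10 9 5 6 7 3.
That gives 7 routes.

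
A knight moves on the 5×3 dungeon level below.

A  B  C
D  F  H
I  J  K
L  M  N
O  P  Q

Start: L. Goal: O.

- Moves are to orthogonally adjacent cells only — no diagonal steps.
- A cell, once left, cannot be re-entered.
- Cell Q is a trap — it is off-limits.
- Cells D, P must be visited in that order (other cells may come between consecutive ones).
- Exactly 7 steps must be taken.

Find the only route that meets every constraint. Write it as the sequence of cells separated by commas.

The waypoints must appear in the order D, P, with no cell reused.
Route from L: 2× up (reaching D), right to F, 3× down (reaching P), left to O — 7 moves in all.
Check: order respected (D at step 2, P at step 6); 7 moves as required.

L, I, D, F, J, M, P, O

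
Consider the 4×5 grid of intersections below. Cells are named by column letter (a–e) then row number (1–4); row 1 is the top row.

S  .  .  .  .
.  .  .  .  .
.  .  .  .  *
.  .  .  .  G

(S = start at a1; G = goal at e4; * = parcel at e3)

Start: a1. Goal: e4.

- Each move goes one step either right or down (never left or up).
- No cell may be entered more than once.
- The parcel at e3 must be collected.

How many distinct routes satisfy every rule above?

A right/down-only route from a1 to e4 makes exactly 3 down-moves and 4 right-moves in some order.
With no other constraints that would be C(7,3) = 35 routes.
Split at e3 and multiply the segment counts: a1→e3: 15; e3→e4: 1; product = 15.
That gives 15 routes.

15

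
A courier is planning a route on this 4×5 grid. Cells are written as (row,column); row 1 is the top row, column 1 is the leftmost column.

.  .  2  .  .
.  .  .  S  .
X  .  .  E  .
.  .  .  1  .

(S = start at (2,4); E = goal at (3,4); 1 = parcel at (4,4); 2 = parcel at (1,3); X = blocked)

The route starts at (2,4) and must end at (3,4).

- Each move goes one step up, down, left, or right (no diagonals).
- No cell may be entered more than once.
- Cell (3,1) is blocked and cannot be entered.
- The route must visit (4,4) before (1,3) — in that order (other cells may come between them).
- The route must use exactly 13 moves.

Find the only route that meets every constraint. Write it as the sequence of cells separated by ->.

The waypoints must appear in the order (4,4), (1,3), with no cell reused.
Route from (2,4): right to (2,5), 2× down (reaching (4,5)), 3× left (reaching (4,2)), 3× up (reaching (1,2)), right to (1,3), 2× down (reaching (3,3)), right to (3,4) — 13 moves in all.
Check: order respected (1 at step 4, 2 at step 10); 13 moves as required.

(2,4) -> (2,5) -> (3,5) -> (4,5) -> (4,4) -> (4,3) -> (4,2) -> (3,2) -> (2,2) -> (1,2) -> (1,3) -> (2,3) -> (3,3) -> (3,4)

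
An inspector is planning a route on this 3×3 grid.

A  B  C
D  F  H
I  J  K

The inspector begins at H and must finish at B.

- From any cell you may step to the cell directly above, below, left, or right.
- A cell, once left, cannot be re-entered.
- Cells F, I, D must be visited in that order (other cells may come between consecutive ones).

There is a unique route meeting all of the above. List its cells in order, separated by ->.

H -> F -> J -> I -> D -> A -> B

The waypoints must appear in the order F, I, D, with no cell reused.
Route from H: left 1 to F, down 1 to J, left 1 to I, up 2 to A, right 1 to B — 6 moves in all.
Check: order respected (F at step 1, I at step 3, D at step 4).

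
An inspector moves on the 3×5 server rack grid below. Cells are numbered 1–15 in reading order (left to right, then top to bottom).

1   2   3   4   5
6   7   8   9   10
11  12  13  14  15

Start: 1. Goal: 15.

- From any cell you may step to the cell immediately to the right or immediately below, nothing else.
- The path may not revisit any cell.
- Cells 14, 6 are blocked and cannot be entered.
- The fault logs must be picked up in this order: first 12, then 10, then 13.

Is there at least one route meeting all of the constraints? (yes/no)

10 lies above 12, so going from 12 to 10 would need an upward move — but moves only go right/down, so 12 cannot be visited before 10.

no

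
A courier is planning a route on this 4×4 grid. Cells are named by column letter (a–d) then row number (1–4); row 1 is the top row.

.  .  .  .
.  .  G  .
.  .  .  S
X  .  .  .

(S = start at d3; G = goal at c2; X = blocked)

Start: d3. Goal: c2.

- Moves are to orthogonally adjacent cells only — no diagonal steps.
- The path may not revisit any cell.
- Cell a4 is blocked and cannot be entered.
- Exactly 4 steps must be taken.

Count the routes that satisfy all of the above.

Need simple routes of exactly 4 moves from d3 to c2 (Manhattan distance 2, so 1 moves are spent on a detour and 1 undoing it).
Enumerating: d3 d2 d1 c1 c2 | d3 d4 c4 c3 c2 | d3 c3 b3 b2 c2.
That gives 3 routes.

3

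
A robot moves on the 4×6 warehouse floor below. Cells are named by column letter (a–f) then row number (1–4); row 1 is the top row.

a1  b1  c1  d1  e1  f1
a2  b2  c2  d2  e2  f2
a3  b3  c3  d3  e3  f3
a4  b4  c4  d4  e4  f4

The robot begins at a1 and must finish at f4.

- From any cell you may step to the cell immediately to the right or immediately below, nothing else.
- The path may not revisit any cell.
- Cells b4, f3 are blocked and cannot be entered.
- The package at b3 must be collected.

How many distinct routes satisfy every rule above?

9

A right/down-only route from a1 to f4 makes exactly 3 down-moves and 5 right-moves in some order.
With no other constraints that would be C(8,3) = 56 routes.
Split at b3 and multiply the segment counts (each segment already excludes blocked cells): a1→b3: 3; b3→f4: 3; product = 9.
That gives 9 routes.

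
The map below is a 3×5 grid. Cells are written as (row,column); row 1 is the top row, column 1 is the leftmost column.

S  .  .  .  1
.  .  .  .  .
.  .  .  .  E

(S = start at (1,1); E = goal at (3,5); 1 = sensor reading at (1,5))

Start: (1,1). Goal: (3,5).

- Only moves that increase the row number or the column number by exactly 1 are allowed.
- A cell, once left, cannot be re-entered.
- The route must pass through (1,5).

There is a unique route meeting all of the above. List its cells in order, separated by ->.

Moves only go right or down, so the column and row indices never decrease.
Route from (1,1): right 4 to (1,5), down 2 to (3,5) — 6 moves in all.
Check: all required cells visited.

(1,1) -> (1,2) -> (1,3) -> (1,4) -> (1,5) -> (2,5) -> (3,5)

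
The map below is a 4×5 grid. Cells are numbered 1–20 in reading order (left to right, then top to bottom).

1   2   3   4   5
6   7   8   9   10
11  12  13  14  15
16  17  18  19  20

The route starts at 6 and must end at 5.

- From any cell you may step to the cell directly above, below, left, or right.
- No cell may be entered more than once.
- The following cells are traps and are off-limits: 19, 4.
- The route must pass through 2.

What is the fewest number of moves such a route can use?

Any route passes through 2 somewhere between 6 and 5. Summing Manhattan distances along the two legs (6 → 2 → 5) gives a lower bound of 2 + 3 = 5 moves.
That bound ignores the blocked cells. Measuring each leg by the fewest moves that actually steer around them (6→2: 2; 2→5: 5) raises the lower bound to 7.
A route of 7 moves exists: 6 → 1 → 2 → 7 → 8 → 9 → 10 → 5.
Since 7 matches that lower bound, it is optimal.

7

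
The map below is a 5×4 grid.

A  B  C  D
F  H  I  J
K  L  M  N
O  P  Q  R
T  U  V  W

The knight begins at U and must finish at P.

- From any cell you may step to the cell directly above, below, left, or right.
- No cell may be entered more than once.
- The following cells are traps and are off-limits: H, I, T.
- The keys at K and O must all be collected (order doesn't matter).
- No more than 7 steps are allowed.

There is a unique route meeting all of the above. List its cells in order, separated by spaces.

The 7-move cap with required stops at K, O leaves no slack for detours.
Route from U: right 1 to V, up 2 to M, left 2 to K, down 1 to O, right 1 to P — 7 moves in all.
Check: all required cells visited; 7 ≤ 7 moves.

U V Q M L K O P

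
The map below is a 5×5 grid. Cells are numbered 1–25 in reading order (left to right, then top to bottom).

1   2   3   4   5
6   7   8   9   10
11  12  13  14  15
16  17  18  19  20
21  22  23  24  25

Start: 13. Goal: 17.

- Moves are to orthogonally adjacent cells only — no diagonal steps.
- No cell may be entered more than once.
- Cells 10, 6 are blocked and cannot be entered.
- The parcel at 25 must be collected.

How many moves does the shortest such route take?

8

Any route passes through 25 somewhere between 13 and 17. Summing Manhattan distances along the two legs (13 → 25 → 17) gives a lower bound of 4 + 4 = 8 moves.
A route of 8 moves achieves this: 13 → 18 → 19 → 20 → 25 → 24 → 23 → 22 → 17.
Since 8 matches the lower bound, it is optimal.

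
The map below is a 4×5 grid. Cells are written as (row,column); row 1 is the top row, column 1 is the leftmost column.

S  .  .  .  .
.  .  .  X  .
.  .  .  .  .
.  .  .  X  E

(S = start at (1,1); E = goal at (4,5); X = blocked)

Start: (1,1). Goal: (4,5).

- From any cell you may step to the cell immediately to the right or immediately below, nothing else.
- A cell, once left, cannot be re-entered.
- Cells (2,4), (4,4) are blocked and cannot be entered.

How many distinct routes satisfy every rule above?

A right/down-only route from (1,1) to (4,5) makes exactly 3 down-moves and 4 right-moves in some order.
With no other constraints that would be C(7,3) = 35 routes.
Subtract routes through each blocked cell (inclusion–exclusion for overlaps): − through (2,4): 12 − through (4,4): 20 + through (2,4)&(4,4): 4 → 7.
That gives 7 routes.

7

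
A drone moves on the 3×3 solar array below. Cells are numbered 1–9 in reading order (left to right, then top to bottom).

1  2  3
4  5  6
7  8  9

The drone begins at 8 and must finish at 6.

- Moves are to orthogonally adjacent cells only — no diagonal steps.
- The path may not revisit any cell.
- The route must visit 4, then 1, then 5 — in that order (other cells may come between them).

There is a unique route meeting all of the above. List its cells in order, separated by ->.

8 -> 7 -> 4 -> 1 -> 2 -> 5 -> 6

The waypoints must appear in the order 4, 1, 5, with no cell reused.
Route from 8: left 1 to 7, up 2 to 1, right 1 to 2, down 1 to 5, right 1 to 6 — 6 moves in all.
Check: order respected (4 at step 2, 1 at step 3, 5 at step 5).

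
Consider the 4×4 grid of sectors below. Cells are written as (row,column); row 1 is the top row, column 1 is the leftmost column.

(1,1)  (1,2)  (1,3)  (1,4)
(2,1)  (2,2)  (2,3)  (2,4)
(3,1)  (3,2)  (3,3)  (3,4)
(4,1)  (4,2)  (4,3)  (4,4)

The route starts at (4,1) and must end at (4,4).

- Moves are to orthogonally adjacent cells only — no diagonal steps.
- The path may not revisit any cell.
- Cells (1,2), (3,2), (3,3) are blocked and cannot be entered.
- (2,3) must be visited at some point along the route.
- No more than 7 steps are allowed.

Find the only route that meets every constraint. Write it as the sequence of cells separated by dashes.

The 7-move cap with required stops at (2,3) leaves no slack for detours.
Route from (4,1): up 2 to (2,1), right 3 to (2,4), down 2 to (4,4) — 7 moves in all.
Check: all required cells visited; 7 ≤ 7 moves.

(4,1) - (3,1) - (2,1) - (2,2) - (2,3) - (2,4) - (3,4) - (4,4)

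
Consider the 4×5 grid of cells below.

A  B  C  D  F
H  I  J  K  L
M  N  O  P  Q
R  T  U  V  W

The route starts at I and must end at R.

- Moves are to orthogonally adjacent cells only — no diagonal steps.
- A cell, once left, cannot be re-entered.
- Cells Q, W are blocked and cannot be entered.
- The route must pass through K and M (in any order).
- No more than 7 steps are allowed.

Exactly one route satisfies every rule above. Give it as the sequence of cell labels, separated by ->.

Any route must reach K and M and still end at R within 7 moves, so the order of the required stops is forced.
Route from I: right 2 to K, down 1 to P, left 3 to M, down 1 to R — 7 moves in all.
Check: all required cells visited; 7 ≤ 7 moves.

I -> J -> K -> P -> O -> N -> M -> R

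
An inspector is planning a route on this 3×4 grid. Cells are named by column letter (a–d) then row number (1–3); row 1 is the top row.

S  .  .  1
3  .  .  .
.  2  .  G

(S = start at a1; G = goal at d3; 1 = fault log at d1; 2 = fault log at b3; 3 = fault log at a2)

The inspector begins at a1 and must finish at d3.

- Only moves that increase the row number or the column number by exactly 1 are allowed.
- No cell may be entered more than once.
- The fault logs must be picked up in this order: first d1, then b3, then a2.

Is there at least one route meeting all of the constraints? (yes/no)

b3 lies to the left of d1, so going from d1 to b3 would need a leftward move — but moves only go right/down, so d1 cannot be visited before b3.

no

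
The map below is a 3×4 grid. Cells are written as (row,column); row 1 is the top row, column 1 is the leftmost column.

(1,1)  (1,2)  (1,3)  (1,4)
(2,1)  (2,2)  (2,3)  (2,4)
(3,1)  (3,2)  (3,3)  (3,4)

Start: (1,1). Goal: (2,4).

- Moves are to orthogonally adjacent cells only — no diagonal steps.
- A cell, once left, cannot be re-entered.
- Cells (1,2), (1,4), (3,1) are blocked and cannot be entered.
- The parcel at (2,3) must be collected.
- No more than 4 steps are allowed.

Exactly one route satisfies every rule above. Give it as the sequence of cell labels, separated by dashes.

(1,1) - (2,1) - (2,2) - (2,3) - (2,4)

The budget equals the shortest possible length, so every move has to be on a shortest route through the required cells.
Route from (1,1): down 1 to (2,1), right 3 to (2,4) — 4 moves in all.
Check: all required cells visited; 4 ≤ 4 moves.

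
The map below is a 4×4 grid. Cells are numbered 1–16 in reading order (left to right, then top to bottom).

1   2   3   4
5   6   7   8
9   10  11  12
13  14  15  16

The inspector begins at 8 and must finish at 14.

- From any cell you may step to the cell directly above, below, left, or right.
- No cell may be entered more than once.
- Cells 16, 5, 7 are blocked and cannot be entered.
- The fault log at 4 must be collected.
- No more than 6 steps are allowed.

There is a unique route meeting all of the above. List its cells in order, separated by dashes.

8 - 4 - 3 - 2 - 6 - 10 - 14

Any route must reach 4 and still end at 14 within 6 moves, so the order of the required stops is forced.
Route from 8: up 1 to 4, left 2 to 2, down 3 to 14 — 6 moves in all.
Check: all required cells visited; 6 ≤ 6 moves.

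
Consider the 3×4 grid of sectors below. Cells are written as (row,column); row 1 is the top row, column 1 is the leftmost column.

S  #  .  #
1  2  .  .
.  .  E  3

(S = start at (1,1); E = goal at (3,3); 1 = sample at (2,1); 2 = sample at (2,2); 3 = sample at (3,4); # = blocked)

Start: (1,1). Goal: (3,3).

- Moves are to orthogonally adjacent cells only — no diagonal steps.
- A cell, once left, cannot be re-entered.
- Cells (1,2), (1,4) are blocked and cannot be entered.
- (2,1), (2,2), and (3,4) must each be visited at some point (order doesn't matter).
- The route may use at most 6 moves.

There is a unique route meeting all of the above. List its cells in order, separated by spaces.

(1,1) (2,1) (2,2) (2,3) (2,4) (3,4) (3,3)

The budget equals the shortest possible length, so every move has to be on a shortest route through the required cells.
Route from (1,1): down to (2,1), 3× right (reaching (2,4)), down to (3,4), left to (3,3) — 6 moves in all.
Check: all required cells visited; 6 ≤ 6 moves.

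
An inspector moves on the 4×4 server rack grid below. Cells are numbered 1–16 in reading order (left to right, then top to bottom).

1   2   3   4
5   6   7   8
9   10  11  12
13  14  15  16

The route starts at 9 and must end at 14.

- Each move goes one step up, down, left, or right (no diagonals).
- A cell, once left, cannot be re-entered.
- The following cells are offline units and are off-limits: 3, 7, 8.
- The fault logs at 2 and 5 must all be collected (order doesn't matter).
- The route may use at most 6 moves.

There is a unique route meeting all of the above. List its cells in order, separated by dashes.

9 - 5 - 1 - 2 - 6 - 10 - 14

The 6-move cap with required stops at 2, 5 leaves no slack for detours.
Route from 9: 2× up (reaching 1), right to 2, 3× down (reaching 14) — 6 moves in all.
Check: all required cells visited; 6 ≤ 6 moves.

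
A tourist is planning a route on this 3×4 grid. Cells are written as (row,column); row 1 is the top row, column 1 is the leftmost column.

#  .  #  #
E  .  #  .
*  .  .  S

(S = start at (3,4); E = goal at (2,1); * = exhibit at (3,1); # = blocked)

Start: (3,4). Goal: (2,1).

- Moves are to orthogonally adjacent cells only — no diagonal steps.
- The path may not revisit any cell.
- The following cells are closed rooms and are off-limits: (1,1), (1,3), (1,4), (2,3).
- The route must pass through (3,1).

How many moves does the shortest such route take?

4

Any route passes through (3,1) somewhere between (3,4) and (2,1). Summing Manhattan distances along the two legs ((3,4) → (3,1) → (2,1)) gives a lower bound of 3 + 1 = 4 moves.
A route of 4 moves achieves this: (3,4) → (3,3) → (3,2) → (3,1) → (2,1).
Since 4 matches the lower bound, it is optimal.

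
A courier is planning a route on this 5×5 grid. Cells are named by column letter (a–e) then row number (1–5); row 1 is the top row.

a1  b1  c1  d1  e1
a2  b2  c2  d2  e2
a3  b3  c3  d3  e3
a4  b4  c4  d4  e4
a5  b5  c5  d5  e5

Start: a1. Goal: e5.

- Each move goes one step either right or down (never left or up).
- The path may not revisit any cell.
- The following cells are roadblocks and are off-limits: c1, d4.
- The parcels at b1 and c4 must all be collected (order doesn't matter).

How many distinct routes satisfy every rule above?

A right/down-only route from a1 to e5 makes exactly 4 down-moves and 4 right-moves in some order.
With no other constraints that would be C(8,4) = 70 routes.
A monotone route can only reach the required cells in the order b1, c4, so split there and multiply the segment counts (each segment already excludes blocked cells): a1→b1: 1; b1→c4: 3; c4→e5: 1; product = 3.
That gives 3 routes.

3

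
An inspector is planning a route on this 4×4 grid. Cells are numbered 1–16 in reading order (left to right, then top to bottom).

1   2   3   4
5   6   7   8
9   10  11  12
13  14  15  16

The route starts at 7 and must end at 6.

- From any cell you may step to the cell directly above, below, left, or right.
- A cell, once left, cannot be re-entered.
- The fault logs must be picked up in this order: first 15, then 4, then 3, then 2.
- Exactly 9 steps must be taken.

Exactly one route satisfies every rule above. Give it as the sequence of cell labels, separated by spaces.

The waypoints must appear in the order 15, 4, 3, 2, with no cell reused.
Route from 7: down 2 to 15, right 1 to 16, up 3 to 4, left 2 to 2, down 1 to 6 — 9 moves in all.
Check: order respected (15 at step 2, 4 at step 6, 3 at step 7, 2 at step 8); 9 moves as required.

7 11 15 16 12 8 4 3 2 6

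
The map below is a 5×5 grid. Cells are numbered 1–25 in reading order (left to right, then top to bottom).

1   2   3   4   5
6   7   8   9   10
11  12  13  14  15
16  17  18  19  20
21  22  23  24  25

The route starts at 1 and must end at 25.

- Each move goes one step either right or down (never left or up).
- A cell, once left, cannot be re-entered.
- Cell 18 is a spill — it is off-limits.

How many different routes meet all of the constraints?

A right/down-only route from 1 to 25 makes exactly 4 down-moves and 4 right-moves in some order.
With no other constraints that would be C(8,4) = 70 routes.
Subtract routes through each blocked cell (inclusion–exclusion for overlaps): − through 18: 30 → 40.
That gives 40 routes.

40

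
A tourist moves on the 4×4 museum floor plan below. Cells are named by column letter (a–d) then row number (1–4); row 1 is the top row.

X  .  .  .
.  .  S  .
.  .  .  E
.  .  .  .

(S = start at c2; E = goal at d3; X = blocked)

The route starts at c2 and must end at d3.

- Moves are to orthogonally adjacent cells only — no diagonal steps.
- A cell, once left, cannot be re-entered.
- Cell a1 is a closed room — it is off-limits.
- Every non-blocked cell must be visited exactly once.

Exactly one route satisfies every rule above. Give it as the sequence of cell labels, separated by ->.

Need to visit all 15 open cells exactly once, starting at c2 and ending at d3.
Route from c2: right 1 to d2, up 1 to d1, left 2 to b1, down 1 to b2, left 1 to a2, down 2 to a4, right 1 to b4, up 1 to b3, right 1 to c3, down 1 to c4, right 1 to d4, up 1 to d3 — 14 moves in all.
Check: all 15 open cells covered.

c2 -> d2 -> d1 -> c1 -> b1 -> b2 -> a2 -> a3 -> a4 -> b4 -> b3 -> c3 -> c4 -> d4 -> d3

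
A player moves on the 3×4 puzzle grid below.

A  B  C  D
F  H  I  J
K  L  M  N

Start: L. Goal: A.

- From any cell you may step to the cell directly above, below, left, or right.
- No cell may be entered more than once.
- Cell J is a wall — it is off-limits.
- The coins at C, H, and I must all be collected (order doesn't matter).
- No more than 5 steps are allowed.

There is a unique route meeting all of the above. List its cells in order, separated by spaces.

L H I C B A

The 5-move cap with required stops at C, H, I leaves no slack for detours.
Route from L: up 1 to H, right 1 to I, up 1 to C, left 2 to A — 5 moves in all.
Check: all required cells visited; 5 ≤ 5 moves.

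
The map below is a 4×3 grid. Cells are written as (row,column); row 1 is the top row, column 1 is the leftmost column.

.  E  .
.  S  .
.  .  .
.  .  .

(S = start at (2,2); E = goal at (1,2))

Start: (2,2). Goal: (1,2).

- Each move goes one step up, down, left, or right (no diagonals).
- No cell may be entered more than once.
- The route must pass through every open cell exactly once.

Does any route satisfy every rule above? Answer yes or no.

no

Exhausting the options from (2,2), every branch either would have to re-enter a cell already used or reaches the goal with a constraint still unmet.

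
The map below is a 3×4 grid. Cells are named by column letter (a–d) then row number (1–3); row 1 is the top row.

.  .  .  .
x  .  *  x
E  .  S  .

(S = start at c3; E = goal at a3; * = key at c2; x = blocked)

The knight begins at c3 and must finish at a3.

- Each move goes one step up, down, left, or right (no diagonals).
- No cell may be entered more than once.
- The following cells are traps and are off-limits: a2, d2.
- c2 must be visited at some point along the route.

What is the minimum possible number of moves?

4

Any route passes through c2 somewhere between c3 and a3. Summing Manhattan distances along the two legs (c3 → c2 → a3) gives a lower bound of 1 + 3 = 4 moves.
A route of 4 moves achieves this: c3 → c2 → b2 → b3 → a3.
Since 4 matches the lower bound, it is optimal.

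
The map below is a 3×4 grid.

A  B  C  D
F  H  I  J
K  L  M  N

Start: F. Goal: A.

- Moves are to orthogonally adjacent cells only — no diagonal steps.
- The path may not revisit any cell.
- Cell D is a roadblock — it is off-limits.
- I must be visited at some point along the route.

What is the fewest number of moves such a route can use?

Any route passes through I somewhere between F and A. Summing Manhattan distances along the two legs (F → I → A) gives a lower bound of 2 + 3 = 5 moves.
A route of 5 moves achieves this: F → H → I → C → B → A.
Since 5 matches the lower bound, it is optimal.

5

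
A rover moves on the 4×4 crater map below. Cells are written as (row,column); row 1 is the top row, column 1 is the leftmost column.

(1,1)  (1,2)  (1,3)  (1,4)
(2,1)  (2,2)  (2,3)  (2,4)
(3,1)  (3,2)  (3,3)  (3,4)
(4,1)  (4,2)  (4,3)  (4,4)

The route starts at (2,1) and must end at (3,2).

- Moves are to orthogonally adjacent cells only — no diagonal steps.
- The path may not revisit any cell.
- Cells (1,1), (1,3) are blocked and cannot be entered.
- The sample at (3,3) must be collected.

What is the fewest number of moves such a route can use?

Any route passes through (3,3) somewhere between (2,1) and (3,2). Summing Manhattan distances along the two legs ((2,1) → (3,3) → (3,2)) gives a lower bound of 3 + 1 = 4 moves.
A route of 4 moves achieves this: (2,1) → (2,2) → (2,3) → (3,3) → (3,2).
Since 4 matches the lower bound, it is optimal.

4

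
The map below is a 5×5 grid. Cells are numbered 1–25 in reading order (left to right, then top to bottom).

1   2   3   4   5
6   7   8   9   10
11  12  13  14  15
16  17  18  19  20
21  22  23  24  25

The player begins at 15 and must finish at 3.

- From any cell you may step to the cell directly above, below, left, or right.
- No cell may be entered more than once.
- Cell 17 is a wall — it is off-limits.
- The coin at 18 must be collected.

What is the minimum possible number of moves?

Any route passes through 18 somewhere between 15 and 3. Summing Manhattan distances along the two legs (15 → 18 → 3) gives a lower bound of 3 + 3 = 6 moves.
A route of 6 moves achieves this: 15 → 20 → 19 → 18 → 13 → 8 → 3.
Since 6 matches the lower bound, it is optimal.

6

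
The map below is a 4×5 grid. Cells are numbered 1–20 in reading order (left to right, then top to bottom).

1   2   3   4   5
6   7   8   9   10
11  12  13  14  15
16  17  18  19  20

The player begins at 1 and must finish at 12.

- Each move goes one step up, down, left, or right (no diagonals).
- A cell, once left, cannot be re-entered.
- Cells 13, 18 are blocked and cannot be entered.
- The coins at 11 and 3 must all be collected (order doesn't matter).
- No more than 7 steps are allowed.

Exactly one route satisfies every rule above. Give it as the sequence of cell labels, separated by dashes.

Any route must reach 11 and 3 and still end at 12 within 7 moves, so the order of the required stops is forced.
Route from 1: right 2 to 3, down 1 to 8, left 2 to 6, down 1 to 11, right 1 to 12 — 7 moves in all.
Check: all required cells visited; 7 ≤ 7 moves.

1 - 2 - 3 - 8 - 7 - 6 - 11 - 12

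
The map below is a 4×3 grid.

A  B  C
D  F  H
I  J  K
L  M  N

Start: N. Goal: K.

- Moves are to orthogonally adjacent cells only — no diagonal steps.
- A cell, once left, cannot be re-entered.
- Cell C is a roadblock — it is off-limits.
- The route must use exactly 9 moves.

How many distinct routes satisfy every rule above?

Need simple routes of exactly 9 moves from N to K (Manhattan distance 1, so 4 moves are spent on a detour and 4 undoing it).
Enumerating: N M J I D A B F H K | N M L I D A B F J K | N M L I D A B F H K.
That gives 3 routes.

3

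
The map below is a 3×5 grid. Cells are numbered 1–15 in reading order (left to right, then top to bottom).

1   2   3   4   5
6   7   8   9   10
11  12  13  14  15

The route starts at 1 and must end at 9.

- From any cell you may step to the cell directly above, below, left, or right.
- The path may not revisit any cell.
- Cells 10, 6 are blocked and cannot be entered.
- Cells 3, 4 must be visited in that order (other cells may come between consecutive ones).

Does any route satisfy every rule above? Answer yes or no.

One route that works: 1 → 2 → 3 → 4 → 9.

yes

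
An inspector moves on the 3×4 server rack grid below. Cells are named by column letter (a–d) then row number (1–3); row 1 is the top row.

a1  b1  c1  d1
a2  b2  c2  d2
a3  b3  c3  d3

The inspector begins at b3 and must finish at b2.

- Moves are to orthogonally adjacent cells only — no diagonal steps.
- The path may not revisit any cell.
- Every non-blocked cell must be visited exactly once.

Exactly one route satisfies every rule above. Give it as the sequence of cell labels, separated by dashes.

b3 - a3 - a2 - a1 - b1 - c1 - d1 - d2 - d3 - c3 - c2 - b2

Need to visit all 12 open cells exactly once, starting at b3 and ending at b2.
Cell d3 has only two open neighbours (d2 and c3), so the path must pass straight through it: one of those is the cell it's entered from and the other is where it exits.
Route from b3: left to a3, 2× up (reaching a1), 3× right (reaching d1), 2× down (reaching d3), left to c3, up to c2, left to b2 — 11 moves in all.
Check: all 12 open cells covered.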